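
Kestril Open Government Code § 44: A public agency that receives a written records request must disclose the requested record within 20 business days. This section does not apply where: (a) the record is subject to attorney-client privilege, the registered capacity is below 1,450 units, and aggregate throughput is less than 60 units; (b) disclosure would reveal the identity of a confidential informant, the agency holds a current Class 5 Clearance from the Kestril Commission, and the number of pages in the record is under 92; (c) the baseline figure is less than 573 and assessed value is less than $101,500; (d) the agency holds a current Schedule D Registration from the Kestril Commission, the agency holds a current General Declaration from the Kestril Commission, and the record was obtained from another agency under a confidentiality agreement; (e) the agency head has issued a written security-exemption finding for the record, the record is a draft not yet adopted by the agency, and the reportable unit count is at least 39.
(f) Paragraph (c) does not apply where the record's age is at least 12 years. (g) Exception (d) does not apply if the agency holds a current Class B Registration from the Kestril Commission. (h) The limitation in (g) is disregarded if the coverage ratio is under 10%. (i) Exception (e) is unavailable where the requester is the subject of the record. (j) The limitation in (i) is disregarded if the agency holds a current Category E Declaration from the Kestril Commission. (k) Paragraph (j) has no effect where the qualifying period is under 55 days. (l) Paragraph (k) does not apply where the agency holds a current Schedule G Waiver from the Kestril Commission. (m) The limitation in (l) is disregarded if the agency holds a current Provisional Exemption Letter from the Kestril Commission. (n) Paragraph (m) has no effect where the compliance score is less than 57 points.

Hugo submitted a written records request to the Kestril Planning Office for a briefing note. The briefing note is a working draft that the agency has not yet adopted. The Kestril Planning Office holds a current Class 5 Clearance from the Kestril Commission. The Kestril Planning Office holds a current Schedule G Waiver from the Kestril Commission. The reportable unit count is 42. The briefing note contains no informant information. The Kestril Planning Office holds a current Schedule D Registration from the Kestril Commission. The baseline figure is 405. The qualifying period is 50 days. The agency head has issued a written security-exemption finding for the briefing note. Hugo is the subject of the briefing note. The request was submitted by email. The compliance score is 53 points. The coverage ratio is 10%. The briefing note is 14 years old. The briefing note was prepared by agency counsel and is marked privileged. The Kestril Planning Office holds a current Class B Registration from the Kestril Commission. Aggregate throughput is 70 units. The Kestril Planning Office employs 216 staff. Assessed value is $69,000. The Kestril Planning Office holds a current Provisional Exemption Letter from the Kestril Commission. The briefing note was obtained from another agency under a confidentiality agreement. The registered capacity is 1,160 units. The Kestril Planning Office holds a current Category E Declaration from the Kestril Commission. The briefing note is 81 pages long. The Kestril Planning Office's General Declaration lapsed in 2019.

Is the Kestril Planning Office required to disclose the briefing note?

Exception (a) fails — aggregate throughput is 70 units, not less than 60 units.
Exception (b) does not apply: the briefing note contains no informant information.
All of (c)'s requirements are met (the baseline figure is 405, less than the 573 limit; assessed value is $69,000, less than the $101,500 limit). Turning to paragraph (f): (f) operates against (c): the record's age is 14 years, meeting the 12 years threshold. Exception (c) does not apply.
Exception (d) does not apply: there is no General Declaration in force.
Exception (e) is satisfied on its face — a written security-exemption finding has been issued; the briefing note is an unadopted draft; the reportable unit count is 42, meeting the 39 threshold. Applying paragraphs (i)–(n): (i) would limit (e) — Hugo is the subject of the briefing note — but (j) sets (i) aside: (j) is engaged — a current Category E Declaration is held. (k) would limit (j) — the qualifying period is 50 days, under the 55 days limit — but (l) sets (k) aside: (l) is triggered — a current Schedule G Waiver is held. (m) would limit (l) — a current Provisional Exemption Letter is held — but (n) sets (m) aside: (n) operates against (m): the compliance score is 53 points, less than the 57 points limit. So (e) applies.

No — exception (e) applies; the Kestril Planning Office is not required to disclose the briefing note.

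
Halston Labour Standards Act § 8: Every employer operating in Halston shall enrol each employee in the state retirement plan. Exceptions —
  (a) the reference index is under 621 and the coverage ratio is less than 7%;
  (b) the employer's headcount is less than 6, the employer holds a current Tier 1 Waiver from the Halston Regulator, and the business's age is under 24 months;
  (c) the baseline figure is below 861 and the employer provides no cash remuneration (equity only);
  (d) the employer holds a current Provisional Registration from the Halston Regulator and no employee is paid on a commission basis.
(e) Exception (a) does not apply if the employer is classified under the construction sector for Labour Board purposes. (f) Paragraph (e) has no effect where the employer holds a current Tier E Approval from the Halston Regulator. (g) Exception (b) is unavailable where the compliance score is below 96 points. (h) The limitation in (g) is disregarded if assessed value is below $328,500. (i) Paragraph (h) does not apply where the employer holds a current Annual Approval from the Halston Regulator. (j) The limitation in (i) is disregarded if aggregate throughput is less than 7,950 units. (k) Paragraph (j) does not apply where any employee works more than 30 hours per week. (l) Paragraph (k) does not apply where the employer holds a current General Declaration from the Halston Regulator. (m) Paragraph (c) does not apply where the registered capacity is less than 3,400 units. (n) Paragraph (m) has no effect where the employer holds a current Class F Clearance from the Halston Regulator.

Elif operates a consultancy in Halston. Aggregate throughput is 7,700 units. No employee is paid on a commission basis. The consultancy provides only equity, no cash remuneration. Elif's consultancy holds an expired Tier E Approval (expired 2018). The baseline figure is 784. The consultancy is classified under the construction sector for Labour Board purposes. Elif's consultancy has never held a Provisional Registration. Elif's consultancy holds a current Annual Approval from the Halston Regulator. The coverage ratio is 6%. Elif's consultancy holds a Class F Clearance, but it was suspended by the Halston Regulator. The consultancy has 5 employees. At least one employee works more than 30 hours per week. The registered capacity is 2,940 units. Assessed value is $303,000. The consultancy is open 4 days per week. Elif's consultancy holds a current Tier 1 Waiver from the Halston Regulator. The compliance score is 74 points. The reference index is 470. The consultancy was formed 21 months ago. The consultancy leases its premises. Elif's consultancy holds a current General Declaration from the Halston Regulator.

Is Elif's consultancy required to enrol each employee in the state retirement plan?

No — exception (b) applies; Elif's consultancy is not required to enrol each employee in the state retirement plan.

Exception (a)'s conditions are all satisfied: the reference index is 470, under the 621 limit; the coverage ratio is 6%, less than the 7% limit. Turning to paragraphs (e)–(f): (e) operates — the consultancy is classified under the construction sector. (f), which would lift (e), is not engaged — there is no Tier E Approval in force. Exception (a) does not apply.
All of (b)'s requirements are met (the employer's headcount is 5, less than the 6 limit; a current Tier 1 Waiver is held; the business's age is 21 months, under the 24 months limit). Considering the limiting provisions: (g) would limit (b) — the compliance score is 74 points, below the 96 points limit — but (h) sets (g) aside: (h) operates against (g): assessed value is $303,000, below the $328,500 limit. (i) operates (a current Annual Approval is held), but is set aside by (j): (j) operates against (i): aggregate throughput is 7,700 units, less than the 7,950 units limit. (k) would limit (j) — at least one employee exceeds 30 hours/week — but (l) sets (k) aside: (l) operates against (k): a current General Declaration is held. (b) remains available.
Exception (c): the baseline figure is 784, below the 861 limit; remuneration is equity-only — every condition holds. But: (m) operates against (c): the registered capacity is 2,940 units, less than the 3,400 units limit. (n), which would lift (m), is not engaged — there is no Class F Clearance in force. So (c) is unavailable.
Exception (d) requires that the employer holds a current Provisional Registration from the Halston Regulator; but the Provisional Registration is not current, so (d) is unavailable.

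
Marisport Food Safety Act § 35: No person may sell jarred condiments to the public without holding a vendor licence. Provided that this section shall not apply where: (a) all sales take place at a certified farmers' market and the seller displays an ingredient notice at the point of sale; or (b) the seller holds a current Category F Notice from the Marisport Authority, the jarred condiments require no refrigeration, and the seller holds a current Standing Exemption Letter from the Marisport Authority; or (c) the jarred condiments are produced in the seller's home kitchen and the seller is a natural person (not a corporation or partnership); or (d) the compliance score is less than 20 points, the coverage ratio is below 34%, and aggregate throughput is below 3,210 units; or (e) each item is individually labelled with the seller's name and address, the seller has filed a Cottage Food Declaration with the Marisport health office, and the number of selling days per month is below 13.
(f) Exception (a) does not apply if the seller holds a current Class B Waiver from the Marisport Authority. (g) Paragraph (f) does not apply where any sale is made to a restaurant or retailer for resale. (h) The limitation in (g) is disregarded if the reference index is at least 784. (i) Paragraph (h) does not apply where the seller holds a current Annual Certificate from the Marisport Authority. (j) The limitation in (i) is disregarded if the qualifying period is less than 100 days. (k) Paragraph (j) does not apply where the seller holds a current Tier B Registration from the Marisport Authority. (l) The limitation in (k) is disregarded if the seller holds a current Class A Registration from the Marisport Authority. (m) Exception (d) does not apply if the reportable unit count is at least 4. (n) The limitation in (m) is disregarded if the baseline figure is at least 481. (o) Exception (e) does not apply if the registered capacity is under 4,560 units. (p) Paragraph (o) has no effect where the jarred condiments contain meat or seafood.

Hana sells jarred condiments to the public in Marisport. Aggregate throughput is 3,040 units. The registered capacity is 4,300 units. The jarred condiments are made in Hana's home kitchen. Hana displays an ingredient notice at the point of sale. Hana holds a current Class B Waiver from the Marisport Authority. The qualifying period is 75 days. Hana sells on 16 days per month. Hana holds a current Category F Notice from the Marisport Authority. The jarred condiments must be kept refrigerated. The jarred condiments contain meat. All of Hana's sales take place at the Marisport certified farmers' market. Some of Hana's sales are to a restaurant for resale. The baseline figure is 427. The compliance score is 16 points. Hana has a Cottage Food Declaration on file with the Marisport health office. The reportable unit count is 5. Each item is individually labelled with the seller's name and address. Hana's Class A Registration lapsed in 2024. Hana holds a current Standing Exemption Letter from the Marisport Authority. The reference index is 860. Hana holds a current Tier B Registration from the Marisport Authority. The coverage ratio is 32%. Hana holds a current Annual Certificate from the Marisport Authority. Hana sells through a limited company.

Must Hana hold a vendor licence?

Exception (a): all sales are at a certified farmers' market; an ingredient notice is displayed — every condition holds. Applying paragraphs (f)–(l): (f) would limit (a) — a current Class B Waiver is held — but (g) sets (f) aside: (g) is triggered — some sales are to a restaurant for resale. (h) operates (the reference index is 860, meeting the 784 threshold), but is set aside by (i): (i) applies — a current Annual Certificate is held. (j) applies (the qualifying period is 75 days, less than the 100 days limit), but is overridden by (k): (k) operates against (j): a current Tier B Registration is held. (l) is inapplicable (there is no Class A Registration in force), so (k) stands. (a) remains available.
Exception (b) does not apply: the jarred condiments require refrigeration.
Exception (c) does not apply: the seller operates through a limited company.
Exception (d): the compliance score is 16 points, less than the 20 points limit; the coverage ratio is 32%, below the 34% limit; aggregate throughput is 3,040 units, below the 3,210 units limit — every condition holds. But: (m) operates against (d): the reportable unit count is 5, meeting the 4 threshold. (n), which would lift (m), is inapplicable — the baseline figure is 427, short of 481. Exception (d) does not apply.
Exception (e) requires that the number of selling days per month is below 13; but the number of selling days per month is 16, not below 13, so (e) is unavailable.

No — exception (a) applies; Hana is not required to hold a vendor licence.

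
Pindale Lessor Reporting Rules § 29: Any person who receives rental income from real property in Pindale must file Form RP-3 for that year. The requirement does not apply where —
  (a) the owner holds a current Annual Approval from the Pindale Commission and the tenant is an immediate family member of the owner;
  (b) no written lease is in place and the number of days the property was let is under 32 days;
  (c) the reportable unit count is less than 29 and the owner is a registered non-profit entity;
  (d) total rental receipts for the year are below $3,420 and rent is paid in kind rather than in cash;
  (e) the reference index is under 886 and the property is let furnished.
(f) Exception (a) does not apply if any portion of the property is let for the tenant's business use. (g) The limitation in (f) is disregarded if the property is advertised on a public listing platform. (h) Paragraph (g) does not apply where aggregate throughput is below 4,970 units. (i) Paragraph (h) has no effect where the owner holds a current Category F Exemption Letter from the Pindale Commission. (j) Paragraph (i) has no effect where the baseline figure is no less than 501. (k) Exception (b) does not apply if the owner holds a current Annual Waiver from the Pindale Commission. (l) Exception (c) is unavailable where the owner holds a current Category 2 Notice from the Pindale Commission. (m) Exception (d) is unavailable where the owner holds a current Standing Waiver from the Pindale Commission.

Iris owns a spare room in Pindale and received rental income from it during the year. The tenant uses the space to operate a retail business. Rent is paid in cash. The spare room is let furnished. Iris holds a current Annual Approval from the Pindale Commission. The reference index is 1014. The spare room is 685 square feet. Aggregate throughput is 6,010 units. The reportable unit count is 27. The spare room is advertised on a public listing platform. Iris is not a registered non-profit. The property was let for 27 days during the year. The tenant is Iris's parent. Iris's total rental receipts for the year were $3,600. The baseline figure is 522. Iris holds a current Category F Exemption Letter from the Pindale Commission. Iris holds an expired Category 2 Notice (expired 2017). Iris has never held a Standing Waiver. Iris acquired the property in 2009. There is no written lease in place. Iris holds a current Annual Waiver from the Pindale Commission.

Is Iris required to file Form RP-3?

Exception (a): a current Annual Approval is held; the tenant is an immediate family member — every condition holds. Considering the limiting provisions: (f) operates (the space is let for business use), but yields to (g): (g) operates against (f): the property is publicly advertised. (h) is inapplicable (aggregate throughput is 6,010 units, not below 4,970 units), so (g) stands. Exception (a) stands.
Exception (b) is satisfied on its face — there is no written lease; the number of days the property was let is 27 days, under the 32 days limit. However, paragraph (k) must be considered: (k) operates — a current Annual Waiver is held. So (b) is unavailable.
Exception (c) requires that the owner is a registered non-profit entity; but Iris is not a registered non-profit, so (c) is unavailable.
Exception (d) fails — total rental receipts for the year are $3,600, not below $3,420.
Exception (e) does not apply: the reference index is 1,014, not under 886.

No — exception (a) applies; Iris is not required to file Form RP-3.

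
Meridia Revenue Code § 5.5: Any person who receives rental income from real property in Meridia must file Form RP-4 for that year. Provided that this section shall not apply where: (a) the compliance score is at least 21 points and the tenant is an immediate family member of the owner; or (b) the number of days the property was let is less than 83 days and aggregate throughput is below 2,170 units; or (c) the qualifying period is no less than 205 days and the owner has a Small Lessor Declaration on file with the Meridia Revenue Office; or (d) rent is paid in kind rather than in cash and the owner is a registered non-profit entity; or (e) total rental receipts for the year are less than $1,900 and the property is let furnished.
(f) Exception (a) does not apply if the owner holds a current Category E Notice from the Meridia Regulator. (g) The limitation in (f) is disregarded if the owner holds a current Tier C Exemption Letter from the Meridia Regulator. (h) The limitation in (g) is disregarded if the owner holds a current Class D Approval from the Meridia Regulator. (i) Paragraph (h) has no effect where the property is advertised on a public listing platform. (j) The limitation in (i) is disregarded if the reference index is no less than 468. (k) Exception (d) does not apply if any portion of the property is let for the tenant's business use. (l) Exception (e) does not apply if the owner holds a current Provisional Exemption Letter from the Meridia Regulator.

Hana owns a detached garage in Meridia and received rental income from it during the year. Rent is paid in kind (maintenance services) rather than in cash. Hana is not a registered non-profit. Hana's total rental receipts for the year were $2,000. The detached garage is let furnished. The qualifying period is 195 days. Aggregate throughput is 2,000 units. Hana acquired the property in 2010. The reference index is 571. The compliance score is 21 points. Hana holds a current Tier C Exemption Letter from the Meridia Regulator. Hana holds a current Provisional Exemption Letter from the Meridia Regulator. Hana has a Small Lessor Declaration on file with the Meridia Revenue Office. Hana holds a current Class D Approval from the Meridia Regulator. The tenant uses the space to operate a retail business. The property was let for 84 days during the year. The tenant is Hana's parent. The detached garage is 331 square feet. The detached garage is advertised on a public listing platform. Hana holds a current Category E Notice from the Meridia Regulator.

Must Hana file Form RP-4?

Exception (a): the compliance score is 21 points, meeting the 21 points threshold; the tenant is an immediate family member — every condition holds. However, paragraphs (f)–(j) must be considered: (f) applies — a current Category E Notice is held. (g) would limit (f) — a current Tier C Exemption Letter is held — but (h) sets (g) aside: (h) operates against (g): a current Class D Approval is held. (i) would limit (h) — the property is publicly advertised — but (j) sets (i) aside: (j) operates against (i): the reference index is 571, meeting the 468 threshold. (a) is therefore removed.
Exception (b) does not apply: the number of days the property was let is 84 days, not less than 83 days.
Exception (c) requires that the qualifying period is no less than 205 days; but the qualifying period is 195 days, short of 205 days, so (c) is unavailable.
Exception (d) does not apply: Hana is not a registered non-profit.
Exception (e) fails — total rental receipts for the year are $2,000, not less than $1,900.
None of the exceptions is available; § 5.5 applies in full.

Yes — Hana must file Form RP-4.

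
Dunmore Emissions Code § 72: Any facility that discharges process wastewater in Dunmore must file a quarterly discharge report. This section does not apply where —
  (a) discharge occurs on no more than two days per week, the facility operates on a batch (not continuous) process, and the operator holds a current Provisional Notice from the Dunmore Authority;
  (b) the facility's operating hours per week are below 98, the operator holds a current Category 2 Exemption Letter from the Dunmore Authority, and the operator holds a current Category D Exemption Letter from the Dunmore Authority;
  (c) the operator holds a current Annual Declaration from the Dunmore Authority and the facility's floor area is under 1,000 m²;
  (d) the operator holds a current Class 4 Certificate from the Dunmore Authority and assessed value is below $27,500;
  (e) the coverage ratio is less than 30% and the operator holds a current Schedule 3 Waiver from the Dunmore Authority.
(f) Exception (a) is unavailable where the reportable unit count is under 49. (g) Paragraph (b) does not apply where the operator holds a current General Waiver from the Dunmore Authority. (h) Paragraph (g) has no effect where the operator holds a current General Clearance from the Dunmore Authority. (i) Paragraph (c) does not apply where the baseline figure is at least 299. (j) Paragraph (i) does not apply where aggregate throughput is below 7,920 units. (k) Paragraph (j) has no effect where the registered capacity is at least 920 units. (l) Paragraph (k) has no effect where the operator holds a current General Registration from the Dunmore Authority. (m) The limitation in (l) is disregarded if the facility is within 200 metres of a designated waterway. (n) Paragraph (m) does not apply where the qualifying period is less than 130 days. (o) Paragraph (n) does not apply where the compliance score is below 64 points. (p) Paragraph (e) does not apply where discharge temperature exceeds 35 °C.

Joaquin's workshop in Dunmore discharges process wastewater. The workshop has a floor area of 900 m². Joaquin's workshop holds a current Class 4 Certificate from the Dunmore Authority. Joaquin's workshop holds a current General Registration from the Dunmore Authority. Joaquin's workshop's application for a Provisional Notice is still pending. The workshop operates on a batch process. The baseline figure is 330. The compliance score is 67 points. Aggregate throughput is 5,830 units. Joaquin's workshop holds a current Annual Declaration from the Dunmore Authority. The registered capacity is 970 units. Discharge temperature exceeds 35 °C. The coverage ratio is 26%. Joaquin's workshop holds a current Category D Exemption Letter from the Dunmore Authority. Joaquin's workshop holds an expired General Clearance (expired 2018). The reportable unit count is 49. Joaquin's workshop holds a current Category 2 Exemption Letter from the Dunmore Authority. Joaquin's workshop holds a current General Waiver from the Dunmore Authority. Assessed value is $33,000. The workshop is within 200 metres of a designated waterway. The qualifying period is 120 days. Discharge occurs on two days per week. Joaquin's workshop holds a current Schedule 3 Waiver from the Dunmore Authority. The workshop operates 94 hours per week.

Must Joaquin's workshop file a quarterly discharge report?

Exception (a) fails — there is no Provisional Notice in force.
Exception (b): the facility's operating hours per week are 94, below the 98 limit; a current Category 2 Exemption Letter is held; a current Category D Exemption Letter is held — every condition holds. But applying paragraphs (g)–(h): (g) operates against (b): a current General Waiver is held. (h), which would lift (g), is not triggered — the General Clearance is not current. Exception (b) does not apply.
Exception (c): a current Annual Declaration is held; the facility's floor area is 900 m², under the 1,000 m² limit — every condition holds. Applying paragraphs (i)–(o): (i) is engaged (the baseline figure is 330, meeting the 299 threshold), but yields to (j): (j) is triggered — aggregate throughput is 5,830 units, below the 7,920 units limit. (k) would limit (j) — the registered capacity is 970 units, meeting the 920 units threshold — but (l) sets (k) aside: (l) operates against (k): a current General Registration is held. (m) would limit (l) — the workshop is within 200 m of a designated waterway — but (n) sets (m) aside: (n) applies — the qualifying period is 120 days, less than the 130 days limit. (o) is not engaged (the compliance score is 67 points, not below 64 points), so (n) stands. Exception (c) stands.
Exception (d) does not apply: assessed value is $33,000, not below $27,500.
Exception (e) is satisfied on its face — the coverage ratio is 26%, less than the 30% limit; a current Schedule 3 Waiver is held. Turning to paragraph (p): (p) operates against (e): discharge temperature exceeds 35 °C. So (e) is unavailable.

No — exception (c) applies; Joaquin's workshop is not required to file a quarterly discharge report.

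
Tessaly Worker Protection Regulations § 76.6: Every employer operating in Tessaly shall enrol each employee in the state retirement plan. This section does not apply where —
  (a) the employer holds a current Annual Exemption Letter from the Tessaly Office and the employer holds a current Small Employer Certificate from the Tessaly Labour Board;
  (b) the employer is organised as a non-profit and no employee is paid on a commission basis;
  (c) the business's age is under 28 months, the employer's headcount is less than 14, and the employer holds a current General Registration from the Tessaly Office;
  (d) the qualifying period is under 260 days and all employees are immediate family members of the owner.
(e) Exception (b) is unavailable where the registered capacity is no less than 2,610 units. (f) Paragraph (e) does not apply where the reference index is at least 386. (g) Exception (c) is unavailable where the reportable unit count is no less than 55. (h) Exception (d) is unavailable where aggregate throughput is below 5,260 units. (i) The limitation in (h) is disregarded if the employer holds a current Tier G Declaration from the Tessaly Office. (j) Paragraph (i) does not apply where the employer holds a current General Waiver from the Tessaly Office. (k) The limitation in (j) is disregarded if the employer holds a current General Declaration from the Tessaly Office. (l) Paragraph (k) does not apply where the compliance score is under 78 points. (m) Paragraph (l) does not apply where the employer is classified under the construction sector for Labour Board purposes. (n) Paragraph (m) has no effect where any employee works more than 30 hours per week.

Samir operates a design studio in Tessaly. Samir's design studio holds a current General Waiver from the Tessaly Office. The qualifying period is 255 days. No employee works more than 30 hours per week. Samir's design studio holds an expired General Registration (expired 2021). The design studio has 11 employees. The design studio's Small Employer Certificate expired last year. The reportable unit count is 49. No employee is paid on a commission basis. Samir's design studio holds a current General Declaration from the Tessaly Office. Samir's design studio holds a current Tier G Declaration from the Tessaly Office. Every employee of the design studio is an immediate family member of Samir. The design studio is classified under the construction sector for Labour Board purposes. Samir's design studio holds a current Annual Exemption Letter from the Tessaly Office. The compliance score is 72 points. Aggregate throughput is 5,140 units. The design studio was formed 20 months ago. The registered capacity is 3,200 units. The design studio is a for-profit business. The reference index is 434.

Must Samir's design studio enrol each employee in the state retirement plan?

Exception (a) fails — the Small Employer Certificate has expired.
Exception (b) does not apply: the employer is for-profit.
Exception (c) does not apply: no current General Registration is held.
Exception (d) is satisfied on its face — the qualifying period is 255 days, under the 260 days limit; every employee is an immediate family member. Under paragraphs (h)–(n): (h) would limit (d) — aggregate throughput is 5,140 units, below the 5,260 units limit — but (i) sets (h) aside: (i) operates against (h): a current Tier G Declaration is held. (j) would limit (i) — a current General Waiver is held — but (k) sets (j) aside: (k) is triggered — a current General Declaration is held. (l) would limit (k) — the compliance score is 72 points, under the 78 points limit — but (m) sets (l) aside: (m) operates — the design studio is classified under the construction sector. (n), which would lift (m), is not triggered — no employee exceeds 30 hours/week. So (d) applies.

No — exception (d) applies; Samir's design studio is not required to enrol each employee in the state retirement plan.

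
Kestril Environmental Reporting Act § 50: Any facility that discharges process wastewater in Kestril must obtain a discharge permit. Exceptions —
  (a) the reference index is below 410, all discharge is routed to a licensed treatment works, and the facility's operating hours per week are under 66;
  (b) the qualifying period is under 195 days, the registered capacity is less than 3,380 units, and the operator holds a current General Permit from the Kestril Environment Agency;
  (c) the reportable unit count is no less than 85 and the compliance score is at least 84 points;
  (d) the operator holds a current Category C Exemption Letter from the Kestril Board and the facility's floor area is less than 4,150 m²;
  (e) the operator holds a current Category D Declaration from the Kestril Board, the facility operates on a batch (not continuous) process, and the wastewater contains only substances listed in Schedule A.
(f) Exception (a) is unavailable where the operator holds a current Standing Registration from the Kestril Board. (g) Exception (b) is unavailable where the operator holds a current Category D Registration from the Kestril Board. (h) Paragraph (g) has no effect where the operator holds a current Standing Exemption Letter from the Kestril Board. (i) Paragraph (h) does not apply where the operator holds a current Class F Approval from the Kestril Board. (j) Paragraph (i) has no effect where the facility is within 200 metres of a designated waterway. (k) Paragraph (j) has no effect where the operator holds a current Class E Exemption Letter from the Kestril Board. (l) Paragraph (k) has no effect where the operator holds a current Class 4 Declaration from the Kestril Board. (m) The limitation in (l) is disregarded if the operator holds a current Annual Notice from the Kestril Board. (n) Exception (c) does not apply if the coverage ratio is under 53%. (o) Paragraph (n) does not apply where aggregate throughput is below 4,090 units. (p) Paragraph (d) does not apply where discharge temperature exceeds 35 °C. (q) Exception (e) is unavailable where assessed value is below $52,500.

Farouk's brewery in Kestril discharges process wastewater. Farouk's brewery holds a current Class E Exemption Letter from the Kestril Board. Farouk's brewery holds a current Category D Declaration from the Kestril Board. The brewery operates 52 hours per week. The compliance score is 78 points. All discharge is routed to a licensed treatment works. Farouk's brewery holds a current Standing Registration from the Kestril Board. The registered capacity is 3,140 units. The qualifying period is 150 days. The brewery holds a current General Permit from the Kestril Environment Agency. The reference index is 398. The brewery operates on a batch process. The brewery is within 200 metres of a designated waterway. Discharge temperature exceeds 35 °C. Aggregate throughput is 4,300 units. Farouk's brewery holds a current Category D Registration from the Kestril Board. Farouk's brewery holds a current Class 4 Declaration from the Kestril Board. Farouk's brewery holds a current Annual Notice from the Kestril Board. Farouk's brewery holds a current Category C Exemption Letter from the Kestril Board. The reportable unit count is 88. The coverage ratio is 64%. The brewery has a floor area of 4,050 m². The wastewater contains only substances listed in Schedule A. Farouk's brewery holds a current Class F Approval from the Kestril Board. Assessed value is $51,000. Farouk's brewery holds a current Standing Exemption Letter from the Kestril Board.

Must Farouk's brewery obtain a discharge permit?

Exception (a) is satisfied on its face — the reference index is 398, below the 410 limit; discharge is routed to a licensed treatment works; the facility's operating hours per week are 52, under the 66 limit. However, paragraph (f) must be considered: (f) operates against (a): a current Standing Registration is held. (a) is therefore removed.
Exception (b)'s conditions are all satisfied: the qualifying period is 150 days, under the 195 days limit; the registered capacity is 3,140 units, less than the 3,380 units limit; a current General Permit is held. But applying paragraphs (g)–(m): (g) is triggered — a current Category D Registration is held. (h) applies (a current Standing Exemption Letter is held), but is displaced by (i): (i) is engaged — a current Class F Approval is held. (j) would limit (i) — the brewery is within 200 m of a designated waterway — but (k) sets (j) aside: (k) is engaged — a current Class E Exemption Letter is held. (l) would limit (k) — a current Class 4 Declaration is held — but (m) sets (l) aside: (m) is triggered — a current Annual Notice is held. (b) is therefore removed.
Exception (c) does not apply: the compliance score is 78 points, short of 84 points.
Exception (d)'s conditions are all satisfied: a current Category C Exemption Letter is held; the facility's floor area is 4,050 m², less than the 4,150 m² limit. However, paragraph (p) must be considered: (p) operates against (d): discharge temperature exceeds 35 °C. Exception (d) does not apply.
Exception (e) is satisfied on its face — a current Category D Declaration is held; the facility operates on a batch process; the wastewater is Schedule-A-only. However, paragraph (q) must be considered: (q) is engaged — assessed value is $51,000, below the $52,500 limit. So (e) is unavailable.
No exception applies. The general rule governs.

Yes — Farouk's brewery must obtain a discharge permit.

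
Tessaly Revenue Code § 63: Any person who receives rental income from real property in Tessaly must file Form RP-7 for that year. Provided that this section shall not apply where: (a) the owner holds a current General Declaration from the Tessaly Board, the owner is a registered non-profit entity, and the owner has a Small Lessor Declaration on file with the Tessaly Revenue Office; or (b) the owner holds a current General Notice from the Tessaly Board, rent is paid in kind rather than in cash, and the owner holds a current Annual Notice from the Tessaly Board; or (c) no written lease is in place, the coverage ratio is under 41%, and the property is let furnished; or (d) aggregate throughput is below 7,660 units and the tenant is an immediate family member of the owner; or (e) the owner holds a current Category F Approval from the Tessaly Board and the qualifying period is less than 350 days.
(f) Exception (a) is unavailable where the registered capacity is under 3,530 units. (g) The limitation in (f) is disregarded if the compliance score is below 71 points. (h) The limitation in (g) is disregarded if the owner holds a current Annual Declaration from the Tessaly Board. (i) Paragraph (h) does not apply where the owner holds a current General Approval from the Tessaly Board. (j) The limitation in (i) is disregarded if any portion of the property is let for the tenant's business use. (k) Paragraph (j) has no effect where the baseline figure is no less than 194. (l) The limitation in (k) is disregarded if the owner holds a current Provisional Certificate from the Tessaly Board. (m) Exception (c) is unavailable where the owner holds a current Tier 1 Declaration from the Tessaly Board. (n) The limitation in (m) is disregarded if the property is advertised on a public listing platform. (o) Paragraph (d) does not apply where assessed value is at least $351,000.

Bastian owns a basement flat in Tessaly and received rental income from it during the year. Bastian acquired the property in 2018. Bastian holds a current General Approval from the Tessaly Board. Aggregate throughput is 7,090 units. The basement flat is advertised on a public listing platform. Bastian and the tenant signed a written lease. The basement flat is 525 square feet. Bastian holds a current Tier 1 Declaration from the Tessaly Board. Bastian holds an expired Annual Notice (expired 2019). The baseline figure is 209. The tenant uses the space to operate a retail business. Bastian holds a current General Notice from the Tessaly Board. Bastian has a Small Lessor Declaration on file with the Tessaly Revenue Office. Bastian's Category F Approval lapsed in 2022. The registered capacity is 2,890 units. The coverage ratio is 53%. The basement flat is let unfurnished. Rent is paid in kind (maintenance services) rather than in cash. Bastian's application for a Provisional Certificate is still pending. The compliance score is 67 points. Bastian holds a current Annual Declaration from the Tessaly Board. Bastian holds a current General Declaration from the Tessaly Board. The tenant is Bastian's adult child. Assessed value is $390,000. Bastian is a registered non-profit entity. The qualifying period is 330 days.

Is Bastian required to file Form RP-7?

Exception (a)'s conditions are all satisfied: a current General Declaration is held; Bastian is a registered non-profit; a Small Lessor Declaration is on file. Considering the limiting provisions: (f) is triggered (the registered capacity is 2,890 units, under the 3,530 units limit), but is displaced by (g): (g) applies — the compliance score is 67 points, below the 71 points limit. (h) would limit (g) — a current Annual Declaration is held — but (i) sets (h) aside: (i) operates against (h): a current General Approval is held. (j) is triggered (the space is let for business use), but is itself disapplied by (k): (k) operates against (j): the baseline figure is 209, meeting the 194 threshold. (l) is not triggered (there is no Provisional Certificate in force), so (k) stands. So (a) applies.
Exception (b) requires that the owner holds a current Annual Notice from the Tessaly Board; but the Annual Notice is not current, so (b) is unavailable.
Exception (c) does not apply: a written lease is in place.
All of (d)'s requirements are met (aggregate throughput is 7,090 units, below the 7,660 units limit; the tenant is an immediate family member). But applying paragraph (o): (o) operates against (d): assessed value is $390,000, meeting the $351,000 threshold. (d) is therefore removed.
Exception (e) fails — no current Category F Approval is held.

No — exception (a) applies; Bastian is not required to file Form RP-7.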